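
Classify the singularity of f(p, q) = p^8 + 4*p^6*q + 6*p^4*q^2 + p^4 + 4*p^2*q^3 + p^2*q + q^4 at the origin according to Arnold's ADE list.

D_5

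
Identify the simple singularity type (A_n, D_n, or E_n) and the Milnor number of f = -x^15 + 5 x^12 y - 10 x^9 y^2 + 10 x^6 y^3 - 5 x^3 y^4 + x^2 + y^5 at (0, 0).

The Hessian of f at 0 has rank 1. Corank 1: A-series; mu = 4 gives A_4.

Type A4, Milnor number mu = 4.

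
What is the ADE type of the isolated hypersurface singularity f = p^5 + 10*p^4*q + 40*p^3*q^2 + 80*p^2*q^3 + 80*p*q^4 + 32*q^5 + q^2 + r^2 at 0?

A_{4}

The Hessian of f at 0 is [[0, 0, 0], [0, 2, 0], [0, 0, 2]] with rank 2, so corank 1. A Groebner basis of the Jacobian ideal J(f) in C{p,q,r} is {p^4, q, r}; counting standard monomials gives mu = 4. Corank 1: A-series; mu = 4 gives A_4.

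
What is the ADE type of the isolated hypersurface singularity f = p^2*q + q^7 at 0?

The Hessian of f at 0 is [[0, 0], [0, 0]] with rank 0, so corank 2. A Groebner basis of the Jacobian ideal J(f) in C{p,q} is {p^2/7 + q^6, p^3, p*q}; counting standard monomials gives mu = 8. Corank 2; j^3 = p^2*q has shape L^2 M (L != M), so D-series; mu = 8 gives D_8.

D_8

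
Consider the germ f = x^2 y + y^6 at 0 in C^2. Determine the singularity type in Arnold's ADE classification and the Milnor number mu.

The Hessian of f at 0 has rank 0. Corank 2; j^3 = x^2*y has shape L^2 M (L != M), so D-series; mu = 7 gives D_7.

Type D_7, Milnor number mu = 7.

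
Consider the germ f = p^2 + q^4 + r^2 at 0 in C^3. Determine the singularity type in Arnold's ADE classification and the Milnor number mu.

The Hessian of f at 0 has rank 2. Corank 1: A-series; mu = 3 gives A_3.

Type A3, Milnor number mu = 3.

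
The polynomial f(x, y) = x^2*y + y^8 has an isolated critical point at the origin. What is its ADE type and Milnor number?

The Hessian of f at 0 is [[0, 0], [0, 0]] with rank 0, so corank 2. A Groebner basis of the Jacobian ideal J(f) in C{x,y} is {x^2/8 + y^7, x^3, x*y}; counting standard monomials gives mu = 9. Corank 2; j^3 = x^2*y has shape L^2 M (L != M), so D-series; mu = 9 gives D_9.

Type D9, Milnor number mu = 9.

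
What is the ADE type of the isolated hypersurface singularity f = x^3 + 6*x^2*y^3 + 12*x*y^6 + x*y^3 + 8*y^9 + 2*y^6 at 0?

E_7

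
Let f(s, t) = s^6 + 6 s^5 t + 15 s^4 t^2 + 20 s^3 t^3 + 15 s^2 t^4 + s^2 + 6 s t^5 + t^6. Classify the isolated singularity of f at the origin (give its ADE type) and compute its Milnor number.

The Hessian of f at 0 has rank 1. Corank 1: A-series; mu = 5 gives A_5.

Type A_{5}, Milnor number mu = 5.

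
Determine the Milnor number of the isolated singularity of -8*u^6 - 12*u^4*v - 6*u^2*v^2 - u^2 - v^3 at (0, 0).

The Hessian of f at 0 is [[-2, 0], [0, 0]] with rank 1, so corank 1. A Groebner basis of the Jacobian ideal J(f) in C{u,v} is {v^2, u}; counting standard monomials gives mu = 2. Corank 1: A-series; mu = 2 gives A_2.

2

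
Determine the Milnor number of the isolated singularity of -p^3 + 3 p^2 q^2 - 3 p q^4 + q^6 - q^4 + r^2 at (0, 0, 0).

6

The Hessian of f at 0 has rank 1. Corank 2; j^3 = -p^3 is a perfect cube, so E-series; the 4-jet and mu = 6 give E_6.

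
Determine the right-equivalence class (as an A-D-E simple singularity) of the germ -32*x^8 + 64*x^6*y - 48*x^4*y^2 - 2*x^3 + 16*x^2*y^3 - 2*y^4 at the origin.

E_{6}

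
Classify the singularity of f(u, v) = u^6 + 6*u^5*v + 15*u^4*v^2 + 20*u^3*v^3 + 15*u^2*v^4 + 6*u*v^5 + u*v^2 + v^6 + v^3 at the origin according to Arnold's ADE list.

D_{7}

The Hessian of f at 0 has rank 0. Corank 2; j^3 = v^2*(u + v) has shape L^2 M (L != M), so D-series; mu = 7 gives D_7.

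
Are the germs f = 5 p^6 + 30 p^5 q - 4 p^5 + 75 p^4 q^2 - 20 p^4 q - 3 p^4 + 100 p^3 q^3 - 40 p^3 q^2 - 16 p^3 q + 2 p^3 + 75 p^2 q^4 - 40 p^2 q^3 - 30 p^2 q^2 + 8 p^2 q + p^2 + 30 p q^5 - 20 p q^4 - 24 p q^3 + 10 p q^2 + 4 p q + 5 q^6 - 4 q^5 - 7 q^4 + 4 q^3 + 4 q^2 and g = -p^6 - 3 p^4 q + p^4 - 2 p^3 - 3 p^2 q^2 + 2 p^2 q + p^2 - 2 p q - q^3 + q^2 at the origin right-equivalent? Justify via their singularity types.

No.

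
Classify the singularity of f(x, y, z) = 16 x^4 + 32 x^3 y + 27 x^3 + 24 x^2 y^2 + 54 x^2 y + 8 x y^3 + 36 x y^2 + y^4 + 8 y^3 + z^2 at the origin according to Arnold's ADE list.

The Hessian of f at 0 has rank 1. Corank 2; j^3 = (3*x + 2*y)^3 is a perfect cube, so E-series; the 4-jet and mu = 6 give E_6.

E_{6}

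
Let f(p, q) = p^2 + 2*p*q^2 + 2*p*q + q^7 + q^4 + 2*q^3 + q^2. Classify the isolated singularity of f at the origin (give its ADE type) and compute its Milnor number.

Type A_6, Milnor number mu = 6.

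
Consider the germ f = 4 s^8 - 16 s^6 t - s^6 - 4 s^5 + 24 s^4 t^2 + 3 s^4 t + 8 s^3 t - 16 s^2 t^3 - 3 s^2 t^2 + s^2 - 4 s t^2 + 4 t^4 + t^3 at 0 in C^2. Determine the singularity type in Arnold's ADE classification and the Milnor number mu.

Type A_2, Milnor number mu = 2.

The Hessian of f at 0 has rank 1. Corank 1: A-series; mu = 2 gives A_2.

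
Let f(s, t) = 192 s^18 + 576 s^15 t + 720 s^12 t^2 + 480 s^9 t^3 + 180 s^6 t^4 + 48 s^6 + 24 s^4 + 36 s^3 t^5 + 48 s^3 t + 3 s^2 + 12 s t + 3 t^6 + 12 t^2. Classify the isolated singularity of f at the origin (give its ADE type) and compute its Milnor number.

Type A5, Milnor number mu = 5.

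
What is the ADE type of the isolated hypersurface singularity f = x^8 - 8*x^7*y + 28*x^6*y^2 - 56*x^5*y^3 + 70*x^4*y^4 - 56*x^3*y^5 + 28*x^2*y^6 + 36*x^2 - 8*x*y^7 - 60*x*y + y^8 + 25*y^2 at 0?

A_7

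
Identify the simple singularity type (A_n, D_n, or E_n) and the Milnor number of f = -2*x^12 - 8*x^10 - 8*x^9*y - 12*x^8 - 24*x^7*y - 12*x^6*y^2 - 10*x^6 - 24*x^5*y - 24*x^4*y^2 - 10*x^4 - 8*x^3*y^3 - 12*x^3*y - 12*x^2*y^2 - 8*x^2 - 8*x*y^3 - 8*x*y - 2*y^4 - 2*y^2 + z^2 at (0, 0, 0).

Type A_3, Milnor number mu = 3.

The Hessian of f at 0 is [[-16, -8, 0], [-8, -4, 0], [0, 0, 2]] with rank 2, so corank 1. A Groebner basis of the Jacobian ideal J(f) in C{x,y,z} is {y^3, x + y/2, z}; counting standard monomials gives mu = 3. Corank 1: A-series; mu = 3 gives A_3.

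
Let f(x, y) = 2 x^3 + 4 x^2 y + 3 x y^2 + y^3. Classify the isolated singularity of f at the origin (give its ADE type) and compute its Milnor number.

Type D_4, Milnor number mu = 4.

The Hessian of f at 0 has rank 0. Corank 2; j^3 = (x + y)*(2*x^2 + 2*x*y + y^2) splits into three distinct lines over C (the quadratic factor has nonzero discriminant), so D_4.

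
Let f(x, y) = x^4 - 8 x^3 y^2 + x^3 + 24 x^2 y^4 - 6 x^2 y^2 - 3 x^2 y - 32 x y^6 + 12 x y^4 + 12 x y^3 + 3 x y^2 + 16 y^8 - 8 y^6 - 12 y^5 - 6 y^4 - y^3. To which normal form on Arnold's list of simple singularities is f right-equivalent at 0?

The Hessian of f at 0 has rank 0. Corank 2; j^3 = (x - y)^3 is a perfect cube, so E-series; the 4-jet and mu = 6 give E_6.

E_6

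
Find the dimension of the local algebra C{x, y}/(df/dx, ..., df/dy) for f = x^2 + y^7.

6

The Hessian of f at 0 is [[2, 0], [0, 0]] with rank 1, so corank 1. A Groebner basis of the Jacobian ideal J(f) in C{x,y} is {y^6, x}; counting standard monomials gives mu = 6. Corank 1: A-series; mu = 6 gives A_6.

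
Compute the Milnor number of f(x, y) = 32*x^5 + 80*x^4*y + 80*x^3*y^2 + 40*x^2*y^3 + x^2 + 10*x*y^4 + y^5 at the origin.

4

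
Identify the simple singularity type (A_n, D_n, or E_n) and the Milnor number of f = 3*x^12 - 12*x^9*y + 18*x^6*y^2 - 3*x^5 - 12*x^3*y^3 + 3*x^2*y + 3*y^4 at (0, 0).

Type D5, Milnor number mu = 5.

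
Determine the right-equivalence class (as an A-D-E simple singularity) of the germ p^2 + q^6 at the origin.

The Hessian of f at 0 has rank 1. Corank 1: A-series; mu = 5 gives A_5.

A_5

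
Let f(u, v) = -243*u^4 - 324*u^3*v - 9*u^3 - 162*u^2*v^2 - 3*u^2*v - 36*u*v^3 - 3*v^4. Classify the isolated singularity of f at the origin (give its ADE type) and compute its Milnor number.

Type D_{5}, Milnor number mu = 5.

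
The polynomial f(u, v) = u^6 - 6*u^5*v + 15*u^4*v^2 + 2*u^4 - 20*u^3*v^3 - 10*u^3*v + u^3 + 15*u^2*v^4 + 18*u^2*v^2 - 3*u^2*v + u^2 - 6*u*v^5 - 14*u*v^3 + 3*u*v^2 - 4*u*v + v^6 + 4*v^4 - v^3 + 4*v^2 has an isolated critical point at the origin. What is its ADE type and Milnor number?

Type A_{2}, Milnor number mu = 2.

The Hessian of f at 0 is [[2, -4], [-4, 8]] with rank 1, so corank 1. A Groebner basis of the Jacobian ideal J(f) in C{u,v} is {v^2, u - 2*v}; counting standard monomials gives mu = 2. Corank 1: A-series; mu = 2 gives A_2.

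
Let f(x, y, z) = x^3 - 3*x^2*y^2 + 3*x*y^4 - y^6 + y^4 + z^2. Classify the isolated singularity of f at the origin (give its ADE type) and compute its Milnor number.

Type E6, Milnor number mu = 6.

The Hessian of f at 0 has rank 1. Corank 2; j^3 = x^3 is a perfect cube, so E-series; the 4-jet and mu = 6 give E_6.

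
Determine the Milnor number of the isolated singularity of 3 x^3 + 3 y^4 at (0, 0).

The Hessian of f at 0 has rank 0. Corank 2; j^3 = 3*x^3 is a perfect cube, so E-series; the 4-jet and mu = 6 give E_6.

6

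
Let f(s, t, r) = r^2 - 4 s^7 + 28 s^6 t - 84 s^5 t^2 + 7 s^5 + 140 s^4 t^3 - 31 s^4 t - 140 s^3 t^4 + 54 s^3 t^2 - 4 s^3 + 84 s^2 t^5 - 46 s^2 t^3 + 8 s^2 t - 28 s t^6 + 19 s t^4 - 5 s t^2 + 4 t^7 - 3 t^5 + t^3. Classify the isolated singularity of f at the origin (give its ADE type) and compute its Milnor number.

Type D_6, Milnor number mu = 6.

The Hessian of f at 0 is [[0, 0, 0], [0, 0, 0], [0, 0, 2]] with rank 1, so corank 2. A Groebner basis of the Jacobian ideal J(f) in C{s,t,r} is {32*s*t/9 + t^4 - 16*t^2/9, s*t^2 - t^3/2, s^2 - 23*s*t/18 + 7*t^2/18, r}; counting standard monomials gives mu = 6. Corank 2; j^3 = -(s - t)*(2*s - t)^2 has shape L^2 M (L != M), so D-series; mu = 6 gives D_6.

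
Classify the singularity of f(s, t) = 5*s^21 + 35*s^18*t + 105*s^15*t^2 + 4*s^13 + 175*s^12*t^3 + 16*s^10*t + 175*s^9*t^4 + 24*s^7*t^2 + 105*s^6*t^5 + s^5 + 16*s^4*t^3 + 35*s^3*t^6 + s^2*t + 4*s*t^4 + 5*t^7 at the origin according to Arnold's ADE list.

D8

The Hessian of f at 0 has rank 0. Corank 2; j^3 = s^2*t has shape L^2 M (L != M), so D-series; mu = 8 gives D_8.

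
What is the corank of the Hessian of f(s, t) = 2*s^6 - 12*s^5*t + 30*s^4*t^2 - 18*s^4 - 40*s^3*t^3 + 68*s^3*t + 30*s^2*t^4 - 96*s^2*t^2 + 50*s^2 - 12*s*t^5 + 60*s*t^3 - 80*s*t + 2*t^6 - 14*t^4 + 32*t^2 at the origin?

Hessian at 0 has rank 1.

1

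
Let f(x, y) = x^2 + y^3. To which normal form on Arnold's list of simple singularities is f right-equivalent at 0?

A2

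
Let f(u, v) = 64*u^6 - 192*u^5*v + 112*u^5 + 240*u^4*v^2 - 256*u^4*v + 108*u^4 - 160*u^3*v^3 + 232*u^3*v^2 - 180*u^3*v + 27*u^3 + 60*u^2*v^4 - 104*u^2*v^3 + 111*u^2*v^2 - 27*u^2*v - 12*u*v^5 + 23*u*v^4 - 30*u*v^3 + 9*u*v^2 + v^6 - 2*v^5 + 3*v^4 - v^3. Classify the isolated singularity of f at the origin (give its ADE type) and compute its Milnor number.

The Hessian of f at 0 has rank 0. Corank 2; j^3 = (3*u - v)^3 is a perfect cube, so E-series; the 5-jet and mu = 8 give E_8.

Type E_{8}, Milnor number mu = 8.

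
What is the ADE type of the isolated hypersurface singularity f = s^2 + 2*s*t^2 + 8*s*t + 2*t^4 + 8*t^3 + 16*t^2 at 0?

A_3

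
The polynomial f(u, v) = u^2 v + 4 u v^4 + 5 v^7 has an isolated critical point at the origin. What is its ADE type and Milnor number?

Type D_8, Milnor number mu = 8.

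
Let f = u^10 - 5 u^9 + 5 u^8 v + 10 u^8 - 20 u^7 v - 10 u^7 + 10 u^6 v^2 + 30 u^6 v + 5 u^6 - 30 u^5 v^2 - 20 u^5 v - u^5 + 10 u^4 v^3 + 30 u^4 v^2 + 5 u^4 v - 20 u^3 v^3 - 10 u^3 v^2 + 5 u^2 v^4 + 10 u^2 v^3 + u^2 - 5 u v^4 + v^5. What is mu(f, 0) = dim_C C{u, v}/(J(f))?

The Hessian of f at 0 has rank 1. Corank 1: A-series; mu = 4 gives A_4.

4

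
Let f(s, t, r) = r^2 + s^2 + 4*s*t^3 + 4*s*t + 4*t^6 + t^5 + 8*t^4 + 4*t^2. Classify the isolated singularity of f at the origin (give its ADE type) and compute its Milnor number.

Type A_4, Milnor number mu = 4.

The Hessian of f at 0 is [[2, 4, 0], [4, 8, 0], [0, 0, 2]] with rank 2, so corank 1. A Groebner basis of the Jacobian ideal J(f) in C{s,t,r} is {s/2 + t^3 + t, s^2 - 4*t^2, s*t + 2*t^2, r}; counting standard monomials gives mu = 4. Corank 1: A-series; mu = 4 gives A_4.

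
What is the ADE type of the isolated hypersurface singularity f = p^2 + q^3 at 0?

The Hessian of f at 0 has rank 1. Corank 1: A-series; mu = 2 gives A_2.

A_2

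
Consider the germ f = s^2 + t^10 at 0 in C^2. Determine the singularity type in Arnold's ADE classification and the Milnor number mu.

Type A9, Milnor number mu = 9.

The Hessian of f at 0 has rank 1. Corank 1: A-series; mu = 9 gives A_9.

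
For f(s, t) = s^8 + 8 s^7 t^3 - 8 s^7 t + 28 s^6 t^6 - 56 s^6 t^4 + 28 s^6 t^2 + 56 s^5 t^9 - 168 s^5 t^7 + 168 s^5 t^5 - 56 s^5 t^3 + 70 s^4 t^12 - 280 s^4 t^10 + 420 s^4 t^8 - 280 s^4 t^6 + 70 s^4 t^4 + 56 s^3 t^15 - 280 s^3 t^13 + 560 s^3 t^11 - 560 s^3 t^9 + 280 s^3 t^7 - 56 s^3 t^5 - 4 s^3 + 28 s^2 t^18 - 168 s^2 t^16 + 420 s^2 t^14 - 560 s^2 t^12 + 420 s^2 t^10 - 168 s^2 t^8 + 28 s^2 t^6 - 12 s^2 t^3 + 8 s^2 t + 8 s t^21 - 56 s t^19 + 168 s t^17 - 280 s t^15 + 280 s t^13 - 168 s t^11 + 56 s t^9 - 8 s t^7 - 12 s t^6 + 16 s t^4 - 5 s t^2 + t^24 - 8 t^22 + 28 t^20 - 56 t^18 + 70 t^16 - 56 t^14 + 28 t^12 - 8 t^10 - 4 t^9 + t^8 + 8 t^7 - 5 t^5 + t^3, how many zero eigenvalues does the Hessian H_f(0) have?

The Hessian at 0 is [[0, 0], [0, 0]] of rank 0; hence corank 2.

2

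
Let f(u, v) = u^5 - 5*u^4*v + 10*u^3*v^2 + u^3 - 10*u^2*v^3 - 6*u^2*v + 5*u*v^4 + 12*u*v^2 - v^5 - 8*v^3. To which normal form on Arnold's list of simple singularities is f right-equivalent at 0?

The Hessian of f at 0 has rank 0. Corank 2; j^3 = (u - 2*v)^3 is a perfect cube, so E-series; the 5-jet and mu = 8 give E_8.

E_8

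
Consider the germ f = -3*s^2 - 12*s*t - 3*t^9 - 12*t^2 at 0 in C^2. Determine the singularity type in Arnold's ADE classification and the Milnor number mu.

Type A_8, Milnor number mu = 8.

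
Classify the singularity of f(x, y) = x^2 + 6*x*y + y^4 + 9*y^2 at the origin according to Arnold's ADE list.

The Hessian of f at 0 is [[2, 6], [6, 18]] with rank 1, so corank 1. A Groebner basis of the Jacobian ideal J(f) in C{x,y} is {y^3, x + 3*y}; counting standard monomials gives mu = 3. Corank 1: A-series; mu = 3 gives A_3.

A3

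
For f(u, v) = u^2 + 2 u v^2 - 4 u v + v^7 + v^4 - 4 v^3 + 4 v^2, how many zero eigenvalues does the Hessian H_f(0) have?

1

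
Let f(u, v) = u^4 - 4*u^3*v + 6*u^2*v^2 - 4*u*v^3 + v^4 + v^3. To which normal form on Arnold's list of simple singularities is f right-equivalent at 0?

The Hessian of f at 0 is [[0, 0], [0, 0]] with rank 0, so corank 2. A Groebner basis of the Jacobian ideal J(f) in C{u,v} is {u^3 - 3*u^2*v, v^2}; counting standard monomials gives mu = 6. Corank 2; j^3 = v^3 is a perfect cube, so E-series; the 4-jet and mu = 6 give E_6.

E_6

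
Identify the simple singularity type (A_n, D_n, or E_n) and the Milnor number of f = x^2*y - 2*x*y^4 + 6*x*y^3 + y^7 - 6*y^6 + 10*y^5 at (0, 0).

Type D6, Milnor number mu = 6.

The Hessian of f at 0 has rank 0. Corank 2; j^3 = x^2*y has shape L^2 M (L != M), so D-series; mu = 6 gives D_6.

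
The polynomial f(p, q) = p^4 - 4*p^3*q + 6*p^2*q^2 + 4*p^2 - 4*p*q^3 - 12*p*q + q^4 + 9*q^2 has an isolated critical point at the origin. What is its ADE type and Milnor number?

Type A_{3}, Milnor number mu = 3.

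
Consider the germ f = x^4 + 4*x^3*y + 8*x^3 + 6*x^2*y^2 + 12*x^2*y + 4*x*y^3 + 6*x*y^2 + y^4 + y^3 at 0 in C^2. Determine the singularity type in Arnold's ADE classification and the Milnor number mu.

The Hessian of f at 0 has rank 0. Corank 2; j^3 = (2*x + y)^3 is a perfect cube, so E-series; the 4-jet and mu = 6 give E_6.

Type E_6, Milnor number mu = 6.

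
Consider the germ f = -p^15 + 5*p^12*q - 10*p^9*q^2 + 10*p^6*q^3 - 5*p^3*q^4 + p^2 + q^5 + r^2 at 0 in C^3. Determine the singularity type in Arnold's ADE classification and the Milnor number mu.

The Hessian of f at 0 has rank 2. Corank 1: A-series; mu = 4 gives A_4.

Type A_4, Milnor number mu = 4.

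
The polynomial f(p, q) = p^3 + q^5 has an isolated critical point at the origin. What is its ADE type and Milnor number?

Type E8, Milnor number mu = 8.

The Hessian of f at 0 is [[0, 0], [0, 0]] with rank 0, so corank 2. A Groebner basis of the Jacobian ideal J(f) in C{p,q} is {q^4, p^2}; counting standard monomials gives mu = 8. Corank 2; j^3 = p^3 is a perfect cube, so E-series; the 5-jet and mu = 8 give E_8.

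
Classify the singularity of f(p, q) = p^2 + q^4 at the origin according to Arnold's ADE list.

A_3

The Hessian of f at 0 has rank 1. Corank 1: A-series; mu = 3 gives A_3.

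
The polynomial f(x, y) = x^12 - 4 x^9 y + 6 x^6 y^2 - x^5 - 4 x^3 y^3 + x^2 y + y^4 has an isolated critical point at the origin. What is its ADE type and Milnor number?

Type D_{5}, Milnor number mu = 5.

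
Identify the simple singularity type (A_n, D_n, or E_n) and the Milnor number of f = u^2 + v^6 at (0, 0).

Type A5, Milnor number mu = 5.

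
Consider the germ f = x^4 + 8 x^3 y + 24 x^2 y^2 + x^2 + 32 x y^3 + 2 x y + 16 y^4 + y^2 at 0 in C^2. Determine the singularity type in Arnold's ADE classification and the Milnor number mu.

Type A_3, Milnor number mu = 3.

The Hessian of f at 0 has rank 1. Corank 1: A-series; mu = 3 gives A_3.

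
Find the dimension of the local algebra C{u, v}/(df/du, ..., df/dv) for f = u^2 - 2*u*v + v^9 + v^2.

The Hessian of f at 0 has rank 1. Corank 1: A-series; mu = 8 gives A_8.

8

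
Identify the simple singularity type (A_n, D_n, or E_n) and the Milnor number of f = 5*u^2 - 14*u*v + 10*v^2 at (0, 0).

Type A_{1}, Milnor number mu = 1.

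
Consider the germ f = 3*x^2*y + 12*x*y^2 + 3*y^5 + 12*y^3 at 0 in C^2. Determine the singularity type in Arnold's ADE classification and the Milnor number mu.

The Hessian of f at 0 has rank 0. Corank 2; j^3 = 3*y*(x + 2*y)^2 has shape L^2 M (L != M), so D-series; mu = 6 gives D_6.

Type D6, Milnor number mu = 6.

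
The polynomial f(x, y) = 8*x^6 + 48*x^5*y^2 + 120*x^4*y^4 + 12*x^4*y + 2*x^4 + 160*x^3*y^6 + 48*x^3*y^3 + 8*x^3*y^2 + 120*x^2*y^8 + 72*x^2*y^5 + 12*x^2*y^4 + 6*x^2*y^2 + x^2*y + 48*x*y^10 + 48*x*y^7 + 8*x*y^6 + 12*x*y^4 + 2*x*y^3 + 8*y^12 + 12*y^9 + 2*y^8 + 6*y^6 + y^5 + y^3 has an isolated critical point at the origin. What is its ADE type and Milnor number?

The Hessian of f at 0 is [[0, 0], [0, 0]] with rank 0, so corank 2. A Groebner basis of the Jacobian ideal J(f) in C{x,y} is {y^3, x^2 + 3*y^2, x*y}; counting standard monomials gives mu = 4. Corank 2; j^3 = y*(x^2 + y^2) splits into three distinct lines over C (the quadratic factor has nonzero discriminant), so D_4.

Type D_4, Milnor number mu = 4.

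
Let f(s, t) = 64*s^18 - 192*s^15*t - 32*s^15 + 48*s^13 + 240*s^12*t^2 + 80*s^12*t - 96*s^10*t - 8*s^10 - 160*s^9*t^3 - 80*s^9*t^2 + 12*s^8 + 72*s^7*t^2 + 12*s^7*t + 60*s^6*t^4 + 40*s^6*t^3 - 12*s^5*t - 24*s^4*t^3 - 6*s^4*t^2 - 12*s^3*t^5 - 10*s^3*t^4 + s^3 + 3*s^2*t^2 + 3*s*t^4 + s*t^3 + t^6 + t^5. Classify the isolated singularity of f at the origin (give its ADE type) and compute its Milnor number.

Type E7, Milnor number mu = 7.

The Hessian of f at 0 has rank 0. Corank 2; j^3 = s^3 is a perfect cube, so E-series; the 4-jet and mu = 7 give E_7.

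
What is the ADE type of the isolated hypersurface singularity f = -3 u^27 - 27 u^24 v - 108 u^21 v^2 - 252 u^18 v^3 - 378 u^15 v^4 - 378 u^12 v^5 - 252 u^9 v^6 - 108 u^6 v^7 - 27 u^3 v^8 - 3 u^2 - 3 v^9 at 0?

A_{8}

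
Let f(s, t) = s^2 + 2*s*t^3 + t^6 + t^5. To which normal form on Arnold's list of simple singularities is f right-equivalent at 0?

A4

The Hessian of f at 0 is [[2, 0], [0, 0]] with rank 1, so corank 1. A Groebner basis of the Jacobian ideal J(f) in C{s,t} is {s + t^3, s^2, s*t}; counting standard monomials gives mu = 4. Corank 1: A-series; mu = 4 gives A_4.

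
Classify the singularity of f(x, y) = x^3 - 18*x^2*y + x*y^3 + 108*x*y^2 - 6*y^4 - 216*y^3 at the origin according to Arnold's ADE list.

E7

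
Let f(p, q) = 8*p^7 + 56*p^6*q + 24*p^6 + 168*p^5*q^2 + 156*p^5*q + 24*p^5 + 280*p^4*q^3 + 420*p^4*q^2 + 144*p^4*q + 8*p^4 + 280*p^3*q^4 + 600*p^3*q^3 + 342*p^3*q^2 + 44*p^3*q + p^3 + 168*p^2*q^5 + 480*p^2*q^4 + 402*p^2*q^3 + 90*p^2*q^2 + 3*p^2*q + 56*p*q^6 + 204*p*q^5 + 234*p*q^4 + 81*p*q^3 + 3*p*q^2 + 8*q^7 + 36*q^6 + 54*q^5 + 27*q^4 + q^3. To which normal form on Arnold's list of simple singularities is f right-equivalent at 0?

E7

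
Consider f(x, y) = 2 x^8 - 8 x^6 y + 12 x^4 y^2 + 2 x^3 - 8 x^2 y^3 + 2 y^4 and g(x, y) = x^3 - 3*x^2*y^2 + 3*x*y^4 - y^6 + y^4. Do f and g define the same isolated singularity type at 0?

Yes.

The Hessian of f at 0 is [[0, 0], [0, 0]] with rank 0, so corank 2. A Groebner basis of the Jacobian ideal J(f) in C{x,y} is {y^3, x^2}; counting standard monomials gives mu = 6. Corank 2; j^3 = 2*x^3 is a perfect cube, so E-series; the 4-jet and mu = 6 give E_6. The Hessian of g at 0 is [[0, 0], [0, 0]] with rank 0, so corank 2. A Groebner basis of the Jacobian ideal J(g) in C{x,y} is {x^3, x^2*y, -x^2/2 + x*y^2, y^3}; counting standard monomials gives mu = 6. Corank 2; j^3 = x^3 is a perfect cube, so E-series; the 4-jet and mu = 6 give E_6. Both have type E_6, hence right-equivalent.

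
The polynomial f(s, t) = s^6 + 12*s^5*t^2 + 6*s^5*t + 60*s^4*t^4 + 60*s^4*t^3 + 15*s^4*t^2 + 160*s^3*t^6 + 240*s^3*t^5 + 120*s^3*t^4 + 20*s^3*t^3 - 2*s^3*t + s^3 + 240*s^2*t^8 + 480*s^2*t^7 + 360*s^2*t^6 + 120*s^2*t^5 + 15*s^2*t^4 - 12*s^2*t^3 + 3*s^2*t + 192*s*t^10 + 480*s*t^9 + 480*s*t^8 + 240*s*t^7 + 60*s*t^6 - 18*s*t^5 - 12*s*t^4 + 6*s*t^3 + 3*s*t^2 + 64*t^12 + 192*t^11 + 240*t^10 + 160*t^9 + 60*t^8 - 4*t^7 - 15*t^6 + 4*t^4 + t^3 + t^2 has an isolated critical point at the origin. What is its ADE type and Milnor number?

Type A2, Milnor number mu = 2.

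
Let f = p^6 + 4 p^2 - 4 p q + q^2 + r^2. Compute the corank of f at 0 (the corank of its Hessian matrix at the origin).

1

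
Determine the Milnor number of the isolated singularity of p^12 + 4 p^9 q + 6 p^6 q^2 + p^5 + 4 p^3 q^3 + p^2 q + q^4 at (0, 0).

5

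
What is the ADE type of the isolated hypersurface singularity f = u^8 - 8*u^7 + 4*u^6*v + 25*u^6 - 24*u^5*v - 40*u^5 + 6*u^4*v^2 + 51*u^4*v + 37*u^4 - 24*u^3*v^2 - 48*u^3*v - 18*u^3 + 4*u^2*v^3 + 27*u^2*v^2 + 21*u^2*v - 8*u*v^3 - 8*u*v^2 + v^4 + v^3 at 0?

D5

The Hessian of f at 0 is [[0, 0], [0, 0]] with rank 0, so corank 2. A Groebner basis of the Jacobian ideal J(f) in C{u,v} is {u*v^2 + 27*u*v/5 - 9*v^2/5, 81*u*v/5 + v^3 - 27*v^2/5, u^2 - 14*u*v/15 + v^2/5}; counting standard monomials gives mu = 5. Corank 2; j^3 = -(2*u - v)*(3*u - v)^2 has shape L^2 M (L != M), so D-series; mu = 5 gives D_5.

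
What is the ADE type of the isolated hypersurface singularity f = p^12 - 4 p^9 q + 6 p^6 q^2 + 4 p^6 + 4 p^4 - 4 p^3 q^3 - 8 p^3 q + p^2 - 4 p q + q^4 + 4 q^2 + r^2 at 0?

A_3

The Hessian of f at 0 is [[2, -4, 0], [-4, 8, 0], [0, 0, 2]] with rank 2, so corank 1. A Groebner basis of the Jacobian ideal J(f) in C{p,q,r} is {q^3, p - 2*q, r}; counting standard monomials gives mu = 3. Corank 1: A-series; mu = 3 gives A_3.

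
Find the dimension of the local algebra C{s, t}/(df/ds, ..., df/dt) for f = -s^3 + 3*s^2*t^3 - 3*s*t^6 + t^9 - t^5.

The Hessian of f at 0 has rank 0. Corank 2; j^3 = -s^3 is a perfect cube, so E-series; the 5-jet and mu = 8 give E_8.

8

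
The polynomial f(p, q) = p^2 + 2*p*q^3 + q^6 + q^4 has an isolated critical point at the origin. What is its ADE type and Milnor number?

Type A_{3}, Milnor number mu = 3.

The Hessian of f at 0 is [[2, 0], [0, 0]] with rank 1, so corank 1. A Groebner basis of the Jacobian ideal J(f) in C{p,q} is {q^3, p}; counting standard monomials gives mu = 3. Corank 1: A-series; mu = 3 gives A_3.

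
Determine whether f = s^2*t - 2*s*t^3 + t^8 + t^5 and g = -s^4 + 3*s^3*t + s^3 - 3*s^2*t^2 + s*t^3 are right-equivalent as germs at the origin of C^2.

No.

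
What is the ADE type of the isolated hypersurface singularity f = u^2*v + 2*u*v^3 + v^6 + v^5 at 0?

The Hessian of f at 0 is [[0, 0], [0, 0]] with rank 0, so corank 2. A Groebner basis of the Jacobian ideal J(f) in C{u,v} is {u^3, u^2*v + u^2/6 + u*v^2/6, u*v + v^3}; counting standard monomials gives mu = 7. Corank 2; j^3 = u^2*v has shape L^2 M (L != M), so D-series; mu = 7 gives D_7.

D7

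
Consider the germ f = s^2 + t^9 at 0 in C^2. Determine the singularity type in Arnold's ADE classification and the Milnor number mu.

The Hessian of f at 0 is [[2, 0], [0, 0]] with rank 1, so corank 1. A Groebner basis of the Jacobian ideal J(f) in C{s,t} is {t^8, s}; counting standard monomials gives mu = 8. Corank 1: A-series; mu = 8 gives A_8.

Type A_8, Milnor number mu = 8.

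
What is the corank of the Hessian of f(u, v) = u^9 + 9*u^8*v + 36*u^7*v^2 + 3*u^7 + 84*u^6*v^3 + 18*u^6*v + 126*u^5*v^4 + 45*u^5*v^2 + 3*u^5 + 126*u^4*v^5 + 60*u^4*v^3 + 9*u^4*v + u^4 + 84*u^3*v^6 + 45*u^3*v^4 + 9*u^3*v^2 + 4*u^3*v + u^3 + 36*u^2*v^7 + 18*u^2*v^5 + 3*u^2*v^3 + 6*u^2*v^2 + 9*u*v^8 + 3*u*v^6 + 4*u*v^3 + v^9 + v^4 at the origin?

2

The Hessian at 0 is [[0, 0], [0, 0]] of rank 0; hence corank 2.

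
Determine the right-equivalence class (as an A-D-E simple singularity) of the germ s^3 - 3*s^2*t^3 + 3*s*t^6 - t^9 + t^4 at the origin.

E_6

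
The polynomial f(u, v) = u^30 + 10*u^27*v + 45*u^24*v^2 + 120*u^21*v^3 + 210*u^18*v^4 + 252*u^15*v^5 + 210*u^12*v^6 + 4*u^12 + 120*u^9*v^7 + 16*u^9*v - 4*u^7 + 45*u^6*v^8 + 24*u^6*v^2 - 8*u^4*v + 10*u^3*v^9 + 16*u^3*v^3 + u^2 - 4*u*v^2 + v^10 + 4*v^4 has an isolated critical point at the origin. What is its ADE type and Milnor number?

The Hessian of f at 0 has rank 1. Corank 1: A-series; mu = 9 gives A_9.

Type A_{9}, Milnor number mu = 9.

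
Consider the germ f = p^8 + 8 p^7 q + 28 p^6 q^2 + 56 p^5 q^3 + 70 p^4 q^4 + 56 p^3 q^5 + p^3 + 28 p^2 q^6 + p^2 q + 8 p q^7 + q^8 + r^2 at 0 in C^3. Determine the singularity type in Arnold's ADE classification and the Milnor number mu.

The Hessian of f at 0 has rank 1. Corank 2; j^3 = p^2*(p + q) has shape L^2 M (L != M), so D-series; mu = 9 gives D_9.

Type D9, Milnor number mu = 9.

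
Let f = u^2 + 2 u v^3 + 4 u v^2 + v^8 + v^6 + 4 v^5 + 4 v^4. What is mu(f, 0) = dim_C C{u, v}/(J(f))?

7

The Hessian of f at 0 is [[2, 0], [0, 0]] with rank 1, so corank 1. A Groebner basis of the Jacobian ideal J(f) in C{u,v} is {u^3 + 8*u^2 + 32*u*v^2 - 32*u*v + 64*u + 128*v^2, u^2*v - 4*u^2 - 12*u*v^2 + 8*u*v - 16*u - 32*v^2, u + v^3 + 2*v^2}; counting standard monomials gives mu = 7. Corank 1: A-series; mu = 7 gives A_7.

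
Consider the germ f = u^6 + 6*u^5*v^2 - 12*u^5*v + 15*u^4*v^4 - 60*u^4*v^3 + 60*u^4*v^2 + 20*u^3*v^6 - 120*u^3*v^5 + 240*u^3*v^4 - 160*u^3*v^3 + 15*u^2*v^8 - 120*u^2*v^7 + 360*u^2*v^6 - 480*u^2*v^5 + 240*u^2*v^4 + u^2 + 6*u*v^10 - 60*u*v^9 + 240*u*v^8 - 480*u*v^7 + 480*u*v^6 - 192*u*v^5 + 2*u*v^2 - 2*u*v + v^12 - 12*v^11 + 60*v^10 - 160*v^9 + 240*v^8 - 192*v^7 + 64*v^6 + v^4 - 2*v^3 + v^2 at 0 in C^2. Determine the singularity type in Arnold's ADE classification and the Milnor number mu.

Type A5, Milnor number mu = 5.

The Hessian of f at 0 has rank 1. Corank 1: A-series; mu = 5 gives A_5.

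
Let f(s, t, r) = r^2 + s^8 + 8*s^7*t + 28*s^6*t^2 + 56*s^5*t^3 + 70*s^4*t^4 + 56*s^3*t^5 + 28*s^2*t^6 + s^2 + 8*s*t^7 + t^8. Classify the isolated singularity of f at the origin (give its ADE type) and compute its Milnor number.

Type A_7, Milnor number mu = 7.

The Hessian of f at 0 has rank 2. Corank 1: A-series; mu = 7 gives A_7.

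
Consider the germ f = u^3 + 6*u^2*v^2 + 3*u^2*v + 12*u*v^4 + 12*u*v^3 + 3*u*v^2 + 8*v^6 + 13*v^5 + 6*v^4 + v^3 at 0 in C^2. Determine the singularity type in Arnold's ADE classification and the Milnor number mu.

Type E8, Milnor number mu = 8.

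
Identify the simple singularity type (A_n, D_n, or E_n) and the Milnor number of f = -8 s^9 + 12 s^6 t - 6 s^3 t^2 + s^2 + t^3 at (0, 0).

The Hessian of f at 0 is [[2, 0], [0, 0]] with rank 1, so corank 1. A Groebner basis of the Jacobian ideal J(f) in C{s,t} is {t^2, s}; counting standard monomials gives mu = 2. Corank 1: A-series; mu = 2 gives A_2.

Type A_2, Milnor number mu = 2.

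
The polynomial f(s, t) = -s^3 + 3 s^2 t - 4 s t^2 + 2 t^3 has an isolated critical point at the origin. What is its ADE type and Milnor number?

Type D4, Milnor number mu = 4.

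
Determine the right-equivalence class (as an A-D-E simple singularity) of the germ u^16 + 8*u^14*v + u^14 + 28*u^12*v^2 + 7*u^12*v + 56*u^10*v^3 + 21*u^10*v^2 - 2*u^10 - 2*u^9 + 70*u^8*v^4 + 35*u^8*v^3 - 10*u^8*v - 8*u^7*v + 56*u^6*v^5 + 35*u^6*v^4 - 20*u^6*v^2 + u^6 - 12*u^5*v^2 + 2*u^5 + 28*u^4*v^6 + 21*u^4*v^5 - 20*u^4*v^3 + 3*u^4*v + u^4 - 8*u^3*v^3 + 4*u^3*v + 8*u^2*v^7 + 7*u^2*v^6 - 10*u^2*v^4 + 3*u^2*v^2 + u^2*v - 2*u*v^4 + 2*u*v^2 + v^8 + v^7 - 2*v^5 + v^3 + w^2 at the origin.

D_9

The Hessian of f at 0 has rank 1. Corank 2; j^3 = v*(u + v)^2 has shape L^2 M (L != M), so D-series; mu = 9 gives D_9.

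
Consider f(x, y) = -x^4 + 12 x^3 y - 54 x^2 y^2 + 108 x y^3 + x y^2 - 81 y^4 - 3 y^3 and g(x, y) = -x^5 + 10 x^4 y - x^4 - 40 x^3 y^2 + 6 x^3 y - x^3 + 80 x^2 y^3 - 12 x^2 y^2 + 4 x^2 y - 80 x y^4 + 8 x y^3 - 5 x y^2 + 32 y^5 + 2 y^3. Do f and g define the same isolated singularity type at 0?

The Hessian of f at 0 is [[0, 0], [0, 0]] with rank 0, so corank 2. A Groebner basis of the Jacobian ideal J(f) in C{x,y} is {x^3 - y^2/4, y^3, x*y - 3*y^2}; counting standard monomials gives mu = 5. Corank 2; j^3 = y^2*(x - 3*y) has shape L^2 M (L != M), so D-series; mu = 5 gives D_5. The Hessian of g at 0 is [[0, 0], [0, 0]] with rank 0, so corank 2. A Groebner basis of the Jacobian ideal J(g) in C{x,y} is {x*y^2 + x*y/5 - y^2/5, x*y/5 + y^3 - y^2/5, x^2 - 14*x*y/5 + 9*y^2/5}; counting standard monomials gives mu = 5. Corank 2; j^3 = -(x - 2*y)*(x - y)^2 has shape L^2 M (L != M), so D-series; mu = 5 gives D_5. Both have type D_5, hence right-equivalent.

Yes.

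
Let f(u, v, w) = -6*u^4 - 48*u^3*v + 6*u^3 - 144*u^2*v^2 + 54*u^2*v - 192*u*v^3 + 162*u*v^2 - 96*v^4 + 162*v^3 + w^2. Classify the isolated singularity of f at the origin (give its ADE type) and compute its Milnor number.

The Hessian of f at 0 has rank 1. Corank 2; j^3 = 6*(u + 3*v)^3 is a perfect cube, so E-series; the 4-jet and mu = 6 give E_6.

Type E_{6}, Milnor number mu = 6.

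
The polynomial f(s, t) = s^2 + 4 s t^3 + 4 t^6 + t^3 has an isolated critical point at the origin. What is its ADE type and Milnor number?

Type A2, Milnor number mu = 2.

The Hessian of f at 0 has rank 1. Corank 1: A-series; mu = 2 gives A_2.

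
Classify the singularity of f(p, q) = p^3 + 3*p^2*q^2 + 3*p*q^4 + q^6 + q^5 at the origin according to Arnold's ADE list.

E_{8}

The Hessian of f at 0 is [[0, 0], [0, 0]] with rank 0, so corank 2. A Groebner basis of the Jacobian ideal J(f) in C{p,q} is {q^4, p^3, p^2/2 + p*q^2}; counting standard monomials gives mu = 8. Corank 2; j^3 = p^3 is a perfect cube, so E-series; the 5-jet and mu = 8 give E_8.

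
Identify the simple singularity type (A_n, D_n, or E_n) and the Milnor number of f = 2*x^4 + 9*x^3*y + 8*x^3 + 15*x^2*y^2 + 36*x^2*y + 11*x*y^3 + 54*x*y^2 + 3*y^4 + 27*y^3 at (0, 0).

Type E_{7}, Milnor number mu = 7.

The Hessian of f at 0 has rank 0. Corank 2; j^3 = (2*x + 3*y)^3 is a perfect cube, so E-series; the 4-jet and mu = 7 give E_7.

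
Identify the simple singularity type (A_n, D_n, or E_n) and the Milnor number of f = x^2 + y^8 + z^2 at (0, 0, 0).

Type A_7, Milnor number mu = 7.

The Hessian of f at 0 is [[2, 0, 0], [0, 0, 0], [0, 0, 2]] with rank 2, so corank 1. A Groebner basis of the Jacobian ideal J(f) in C{x,y,z} is {y^7, x, z}; counting standard monomials gives mu = 7. Corank 1: A-series; mu = 7 gives A_7.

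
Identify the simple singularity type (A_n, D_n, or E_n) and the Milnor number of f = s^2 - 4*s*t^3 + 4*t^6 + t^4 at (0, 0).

Type A3, Milnor number mu = 3.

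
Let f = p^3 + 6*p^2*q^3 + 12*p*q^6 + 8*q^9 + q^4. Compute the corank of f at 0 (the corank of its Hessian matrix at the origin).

2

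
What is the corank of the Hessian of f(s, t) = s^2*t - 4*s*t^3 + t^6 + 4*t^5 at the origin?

2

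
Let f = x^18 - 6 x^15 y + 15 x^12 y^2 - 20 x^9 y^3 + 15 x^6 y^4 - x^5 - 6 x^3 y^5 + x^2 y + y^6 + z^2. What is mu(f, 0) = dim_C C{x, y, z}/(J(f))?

7

The Hessian of f at 0 has rank 1. Corank 2; j^3 = x^2*y has shape L^2 M (L != M), so D-series; mu = 7 gives D_7.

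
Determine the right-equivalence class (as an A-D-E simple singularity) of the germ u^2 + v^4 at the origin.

A_{3}

The Hessian of f at 0 has rank 1. Corank 1: A-series; mu = 3 gives A_3.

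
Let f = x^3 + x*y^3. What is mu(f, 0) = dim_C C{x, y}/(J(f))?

7

The Hessian of f at 0 has rank 0. Corank 2; j^3 = x^3 is a perfect cube, so E-series; the 4-jet and mu = 7 give E_7.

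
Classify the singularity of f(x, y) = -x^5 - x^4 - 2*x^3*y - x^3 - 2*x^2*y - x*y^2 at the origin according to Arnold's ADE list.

The Hessian of f at 0 has rank 0. Corank 2; j^3 = -x*(x + y)^2 has shape L^2 M (L != M), so D-series; mu = 5 gives D_5.

D5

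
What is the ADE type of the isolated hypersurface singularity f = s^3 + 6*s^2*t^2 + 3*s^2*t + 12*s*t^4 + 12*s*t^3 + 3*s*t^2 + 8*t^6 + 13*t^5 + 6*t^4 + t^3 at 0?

E_8

The Hessian of f at 0 has rank 0. Corank 2; j^3 = (s + t)^3 is a perfect cube, so E-series; the 5-jet and mu = 8 give E_8.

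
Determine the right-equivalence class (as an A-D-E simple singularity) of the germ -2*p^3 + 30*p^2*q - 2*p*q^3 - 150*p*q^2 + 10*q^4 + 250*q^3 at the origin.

The Hessian of f at 0 has rank 0. Corank 2; j^3 = -2*(p - 5*q)^3 is a perfect cube, so E-series; the 4-jet and mu = 7 give E_7.

E_{7}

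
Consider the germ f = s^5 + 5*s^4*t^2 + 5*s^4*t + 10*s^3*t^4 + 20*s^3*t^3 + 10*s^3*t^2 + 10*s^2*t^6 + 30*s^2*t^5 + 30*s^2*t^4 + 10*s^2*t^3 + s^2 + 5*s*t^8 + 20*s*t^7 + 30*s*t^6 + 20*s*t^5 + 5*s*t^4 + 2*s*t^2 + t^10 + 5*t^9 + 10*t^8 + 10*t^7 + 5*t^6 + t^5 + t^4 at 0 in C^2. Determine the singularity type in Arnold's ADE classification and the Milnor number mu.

The Hessian of f at 0 has rank 1. Corank 1: A-series; mu = 4 gives A_4.

Type A4, Milnor number mu = 4.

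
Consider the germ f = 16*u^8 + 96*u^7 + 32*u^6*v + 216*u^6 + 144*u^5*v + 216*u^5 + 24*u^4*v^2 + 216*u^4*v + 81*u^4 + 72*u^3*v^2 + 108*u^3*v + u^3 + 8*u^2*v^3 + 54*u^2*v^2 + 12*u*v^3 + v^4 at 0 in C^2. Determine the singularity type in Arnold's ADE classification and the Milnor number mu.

Type E_{6}, Milnor number mu = 6.

The Hessian of f at 0 has rank 0. Corank 2; j^3 = u^3 is a perfect cube, so E-series; the 4-jet and mu = 6 give E_6.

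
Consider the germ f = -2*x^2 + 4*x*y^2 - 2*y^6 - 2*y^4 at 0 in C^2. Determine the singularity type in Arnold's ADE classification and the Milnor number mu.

The Hessian of f at 0 is [[-4, 0], [0, 0]] with rank 1, so corank 1. A Groebner basis of the Jacobian ideal J(f) in C{x,y} is {x^3, x^2*y, -x + y^2}; counting standard monomials gives mu = 5. Corank 1: A-series; mu = 5 gives A_5.

Type A_{5}, Milnor number mu = 5.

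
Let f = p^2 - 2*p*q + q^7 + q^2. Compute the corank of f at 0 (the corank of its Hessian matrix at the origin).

Hessian at 0 has rank 1.

1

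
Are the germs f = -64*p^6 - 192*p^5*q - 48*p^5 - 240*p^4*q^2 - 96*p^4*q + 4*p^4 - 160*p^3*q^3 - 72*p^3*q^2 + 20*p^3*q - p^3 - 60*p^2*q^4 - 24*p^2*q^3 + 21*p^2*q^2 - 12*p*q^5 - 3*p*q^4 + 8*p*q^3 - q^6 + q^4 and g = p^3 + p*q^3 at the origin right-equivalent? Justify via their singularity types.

No.

The Hessian of f at 0 has rank 0. Corank 2; j^3 = -p^3 is a perfect cube, so E-series; the 4-jet and mu = 6 give E_6. The Hessian of g at 0 has rank 0. Corank 2; j^3 = p^3 is a perfect cube, so E-series; the 4-jet and mu = 7 give E_7. f is E_6 but g is E_7, hence not right-equivalent.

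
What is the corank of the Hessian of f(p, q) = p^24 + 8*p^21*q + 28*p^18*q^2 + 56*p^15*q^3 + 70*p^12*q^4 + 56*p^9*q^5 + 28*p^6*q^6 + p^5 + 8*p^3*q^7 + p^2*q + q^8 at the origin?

2

The Hessian at 0 is [[0, 0], [0, 0]] of rank 0; hence corank 2.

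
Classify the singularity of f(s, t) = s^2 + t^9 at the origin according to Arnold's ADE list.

The Hessian of f at 0 has rank 1. Corank 1: A-series; mu = 8 gives A_8.

A8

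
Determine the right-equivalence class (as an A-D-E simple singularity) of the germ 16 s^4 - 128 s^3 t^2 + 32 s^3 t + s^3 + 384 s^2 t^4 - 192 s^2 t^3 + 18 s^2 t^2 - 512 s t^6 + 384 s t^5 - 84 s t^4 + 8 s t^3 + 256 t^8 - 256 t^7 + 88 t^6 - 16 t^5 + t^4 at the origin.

The Hessian of f at 0 has rank 0. Corank 2; j^3 = s^3 is a perfect cube, so E-series; the 4-jet and mu = 6 give E_6.

E_{6}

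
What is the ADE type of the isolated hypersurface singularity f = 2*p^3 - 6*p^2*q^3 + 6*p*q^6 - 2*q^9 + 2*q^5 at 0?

The Hessian of f at 0 has rank 0. Corank 2; j^3 = 2*p^3 is a perfect cube, so E-series; the 5-jet and mu = 8 give E_8.

E_8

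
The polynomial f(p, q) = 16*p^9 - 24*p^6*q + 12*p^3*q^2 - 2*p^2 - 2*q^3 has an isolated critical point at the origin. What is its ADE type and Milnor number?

The Hessian of f at 0 has rank 1. Corank 1: A-series; mu = 2 gives A_2.

Type A2, Milnor number mu = 2.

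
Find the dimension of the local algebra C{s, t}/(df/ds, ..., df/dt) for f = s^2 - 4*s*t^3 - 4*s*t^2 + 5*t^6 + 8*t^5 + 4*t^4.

5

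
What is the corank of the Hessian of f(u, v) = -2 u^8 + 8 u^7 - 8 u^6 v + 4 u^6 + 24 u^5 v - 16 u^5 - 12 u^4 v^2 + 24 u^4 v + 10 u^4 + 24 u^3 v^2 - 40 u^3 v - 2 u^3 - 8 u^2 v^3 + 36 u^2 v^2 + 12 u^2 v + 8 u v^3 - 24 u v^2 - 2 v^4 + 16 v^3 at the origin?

Hessian at 0 has rank 0.

2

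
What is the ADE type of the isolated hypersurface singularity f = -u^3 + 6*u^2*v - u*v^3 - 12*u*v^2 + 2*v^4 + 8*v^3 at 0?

The Hessian of f at 0 has rank 0. Corank 2; j^3 = -(u - 2*v)^3 is a perfect cube, so E-series; the 4-jet and mu = 7 give E_7.

E_{7}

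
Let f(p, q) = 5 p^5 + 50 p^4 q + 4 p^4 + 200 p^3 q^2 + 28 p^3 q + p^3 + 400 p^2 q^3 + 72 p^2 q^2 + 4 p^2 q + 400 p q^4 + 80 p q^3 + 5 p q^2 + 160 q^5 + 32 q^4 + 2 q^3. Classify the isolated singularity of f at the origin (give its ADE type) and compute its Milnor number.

The Hessian of f at 0 is [[0, 0], [0, 0]] with rank 0, so corank 2. A Groebner basis of the Jacobian ideal J(f) in C{p,q} is {p^3 - 25*p^2/2 - 51*p*q/2 - 13*q^2, p^2*q + 21*p^2/2 + 43*p*q/2 + 11*q^2, -17*p^2/2 + p*q^2 - 35*p*q/2 - 9*q^2, 13*p^2/2 + 27*p*q/2 + q^3 + 7*q^2}; counting standard monomials gives mu = 6. Corank 2; j^3 = (p + q)^2*(p + 2*q) has shape L^2 M (L != M), so D-series; mu = 6 gives D_6.

Type D6, Milnor number mu = 6.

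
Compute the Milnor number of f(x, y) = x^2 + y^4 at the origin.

3

The Hessian of f at 0 is [[2, 0], [0, 0]] with rank 1, so corank 1. A Groebner basis of the Jacobian ideal J(f) in C{x,y} is {y^3, x}; counting standard monomials gives mu = 3. Corank 1: A-series; mu = 3 gives A_3.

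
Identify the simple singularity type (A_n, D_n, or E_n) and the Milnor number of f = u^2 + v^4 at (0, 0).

Type A3, Milnor number mu = 3.

The Hessian of f at 0 has rank 1. Corank 1: A-series; mu = 3 gives A_3.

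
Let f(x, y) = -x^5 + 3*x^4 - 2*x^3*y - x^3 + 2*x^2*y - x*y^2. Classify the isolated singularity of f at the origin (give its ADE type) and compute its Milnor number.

Type D5, Milnor number mu = 5.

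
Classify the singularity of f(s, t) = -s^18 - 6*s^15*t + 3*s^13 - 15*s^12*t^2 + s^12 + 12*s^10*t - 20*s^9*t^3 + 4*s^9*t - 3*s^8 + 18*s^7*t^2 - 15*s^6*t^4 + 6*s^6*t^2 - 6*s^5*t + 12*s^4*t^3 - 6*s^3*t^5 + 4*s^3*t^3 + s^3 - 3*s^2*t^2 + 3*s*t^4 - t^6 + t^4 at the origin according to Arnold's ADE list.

E_{6}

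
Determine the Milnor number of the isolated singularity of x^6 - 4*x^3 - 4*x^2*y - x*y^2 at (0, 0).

7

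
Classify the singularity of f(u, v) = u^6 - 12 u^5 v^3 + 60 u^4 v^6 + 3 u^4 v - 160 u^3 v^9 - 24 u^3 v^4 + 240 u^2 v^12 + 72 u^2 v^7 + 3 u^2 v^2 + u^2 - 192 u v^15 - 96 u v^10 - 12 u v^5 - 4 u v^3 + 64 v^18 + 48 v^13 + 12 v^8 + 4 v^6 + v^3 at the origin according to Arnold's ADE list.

A2

The Hessian of f at 0 has rank 1. Corank 1: A-series; mu = 2 gives A_2.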